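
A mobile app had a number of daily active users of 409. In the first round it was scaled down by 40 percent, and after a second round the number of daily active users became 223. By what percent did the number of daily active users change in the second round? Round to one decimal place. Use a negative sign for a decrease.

-9.1%

After the first round: 409 × 0.6 = 245.4.
Second-round multiplier: 223 ÷ 245.4 ≈ 0.90872.
That is a change of -9.1%.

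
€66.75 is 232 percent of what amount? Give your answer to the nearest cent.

€66.75 ÷ 2.32 ≈ €28.77.

€28.77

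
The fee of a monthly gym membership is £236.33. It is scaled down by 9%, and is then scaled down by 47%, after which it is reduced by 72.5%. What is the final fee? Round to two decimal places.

£31.35

After the 9% decrease: £236.33 × 0.91 = £215.0603.
After the 47% decrease: £215.0603 × 0.53 = £113.981959.
Apply the 72.5% decrease: £113.981959 × 0.275 = £31.345038725 ≈ £31.35.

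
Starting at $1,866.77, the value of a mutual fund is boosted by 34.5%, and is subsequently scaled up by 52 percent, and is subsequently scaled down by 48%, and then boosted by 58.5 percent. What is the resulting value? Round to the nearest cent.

Apply the 34.5% increase: $1,866.77 × 1.345 = $2510.80565.
52% increase: $2510.80565 × 1.52 = $3816.424588.
Apply the 48% decrease: $3816.424588 × 0.52 = $1984.54078576.
58.5% increase: $1984.54078576 × 1.585 = $3145.4971454296 ≈ $3,145.50.

$3,145.50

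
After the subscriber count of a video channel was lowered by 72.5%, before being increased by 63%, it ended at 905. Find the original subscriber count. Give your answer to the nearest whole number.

The overall multiplier applied was 0.275 × 1.63 = 0.44825.
So the original subscriber count was 905 ÷ 0.44825 ≈ 2,019.

2,019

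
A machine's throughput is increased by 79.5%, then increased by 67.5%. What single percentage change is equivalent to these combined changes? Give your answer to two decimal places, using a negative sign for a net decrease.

The combined multiplier is 1.795 × 1.675 = 3.006625.
That corresponds to an increase of 200.66%.

200.66%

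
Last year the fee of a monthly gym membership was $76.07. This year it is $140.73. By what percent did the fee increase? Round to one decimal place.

Change: $140.73 − $76.07 = $64.66.
Relative to the original: $64.66 ÷ $76.07 ≈ 85.0%.
So the fee increased by 85.0%.

85.0%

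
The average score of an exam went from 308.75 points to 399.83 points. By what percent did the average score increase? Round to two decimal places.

Change: 399.83 − 308.75 = 91.08.
Relative to the original: 91.08 ÷ 308.75 ≈ 29.50%.
So the average score increased by 29.50%.

29.50%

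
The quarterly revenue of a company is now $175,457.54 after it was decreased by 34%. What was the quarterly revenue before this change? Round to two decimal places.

The overall multiplier applied was 0.66.
So the original quarterly revenue was $175,457.54 ÷ 0.66 ≈ $265,844.76.

$265,844.76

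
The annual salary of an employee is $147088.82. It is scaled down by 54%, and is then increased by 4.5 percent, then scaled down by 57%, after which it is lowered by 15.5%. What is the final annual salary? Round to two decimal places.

54% decrease: $147088.82 × 0.46 = $67660.8572.
After the 4.5% increase: $67660.8572 × 1.045 = $70705.595774.
57% decrease: $70705.595774 × 0.43 = $30403.40618282.
Apply the 15.5% decrease: $30403.40618282 × 0.845 = $25690.8782244829 ≈ $25690.88.

$25690.88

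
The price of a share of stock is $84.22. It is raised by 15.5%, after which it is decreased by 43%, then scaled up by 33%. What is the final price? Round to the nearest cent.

After the 15.5% increase: $84.22 × 1.155 = $97.2741.
Apply the 43% decrease: $97.2741 × 0.57 = $55.446237.
After the 33% increase: $55.446237 × 1.33 = $73.74349521 ≈ $73.74.

$73.74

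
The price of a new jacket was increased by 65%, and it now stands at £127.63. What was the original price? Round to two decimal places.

£77.35

The overall multiplier applied was 1.65.
So the original price was £127.63 ÷ 1.65 ≈ £77.35.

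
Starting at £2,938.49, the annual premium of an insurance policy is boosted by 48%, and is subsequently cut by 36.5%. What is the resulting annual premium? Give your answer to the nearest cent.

£2,761.59

48% increase: £2,938.49 × 1.48 = £4348.9652.
36.5% decrease: £4348.9652 × 0.635 = £2761.592902 ≈ £2,761.59.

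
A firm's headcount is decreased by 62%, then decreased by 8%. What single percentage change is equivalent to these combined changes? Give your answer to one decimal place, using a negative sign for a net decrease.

-65.0%

The combined multiplier is 0.38 × 0.92 = 0.3496.
That corresponds to a decrease of 65.0%.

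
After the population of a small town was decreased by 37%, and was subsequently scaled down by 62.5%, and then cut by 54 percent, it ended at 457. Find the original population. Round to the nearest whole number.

Undoing the 54% decrease: 457 ÷ 0.46 ≈ 993.478261.
Undoing the 62.5% decrease: 993.478261 ÷ 0.375 ≈ 2649.275363.
Undoing the 37% decrease: 2649.275363 ÷ 0.63 ≈ 4205.

4205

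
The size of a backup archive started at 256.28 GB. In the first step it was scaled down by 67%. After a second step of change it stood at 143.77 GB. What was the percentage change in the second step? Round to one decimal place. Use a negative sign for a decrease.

70.0%

After the first step: 256.28 × 0.33 = 84.5724.
Second-step multiplier: 143.77 ÷ 84.5724 ≈ 1.69996.
That is a change of 70.0%.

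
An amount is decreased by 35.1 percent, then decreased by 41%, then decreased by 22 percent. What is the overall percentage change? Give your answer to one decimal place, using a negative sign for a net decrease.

The combined multiplier is 0.649 × 0.59 × 0.78 = 0.2986698.
That corresponds to a decrease of 70.1%.

-70.1%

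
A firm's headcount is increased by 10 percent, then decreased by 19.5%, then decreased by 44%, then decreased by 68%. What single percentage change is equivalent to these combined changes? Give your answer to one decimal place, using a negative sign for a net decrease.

-84.1%

A 10% increase multiplies by 1.1.
Then a 19.5% decrease: 1.1 × 0.805 = 0.8855.
Then a 44% decrease: 0.8855 × 0.56 = 0.49588.
Then a 68% decrease: 0.49588 × 0.32 = 0.1586816.
Overall factor 0.1586816, i.e. -84.1%.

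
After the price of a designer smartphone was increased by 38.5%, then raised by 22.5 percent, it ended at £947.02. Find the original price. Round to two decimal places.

Undoing the 22.5% increase: £947.02 ÷ 1.225 ≈ £773.077551.
Undoing the 38.5% increase: £773.077551 ÷ 1.385 ≈ £558.18.

£558.18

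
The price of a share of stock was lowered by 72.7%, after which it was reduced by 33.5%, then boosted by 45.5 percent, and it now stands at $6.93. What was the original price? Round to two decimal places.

Undoing the 45.5% increase: $6.93 ÷ 1.455 ≈ $4.762887.
Undoing the 33.5% decrease: $4.762887 ÷ 0.665 ≈ $7.162236.
Undoing the 72.7% decrease: $7.162236 ÷ 0.273 ≈ $26.24.

$26.24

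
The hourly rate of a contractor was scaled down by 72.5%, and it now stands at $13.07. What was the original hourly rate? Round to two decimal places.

$47.53

The overall multiplier applied was 0.275.
So the original hourly rate was $13.07 ÷ 0.275 ≈ $47.53.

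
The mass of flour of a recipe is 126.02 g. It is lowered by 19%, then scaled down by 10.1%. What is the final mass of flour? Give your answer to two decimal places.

19% decrease: 126.02 × 0.81 = 102.0762.
After the 10.1% decrease: 102.0762 × 0.899 = 91.7665038 ≈ 91.77.

91.77 g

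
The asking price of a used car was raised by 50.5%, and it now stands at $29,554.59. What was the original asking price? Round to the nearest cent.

The overall multiplier applied was 1.505.
So the original asking price was $29,554.59 ÷ 1.505 ≈ $19,637.60.

$19,637.60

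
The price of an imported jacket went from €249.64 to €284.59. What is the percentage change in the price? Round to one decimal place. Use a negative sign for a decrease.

14.0%

Change: €284.59 − €249.64 = €34.95.
Relative to the original: €34.95 ÷ €249.64 ≈ 14.0%.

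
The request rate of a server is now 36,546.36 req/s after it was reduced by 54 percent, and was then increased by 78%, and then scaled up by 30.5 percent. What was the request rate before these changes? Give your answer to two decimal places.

34,202.34 req/s

Undoing the 30.5% increase: 36,546.36 ÷ 1.305 ≈ 28004.873563.
Undoing the 78% increase: 28004.873563 ÷ 1.78 ≈ 15733.075035.
Undoing the 54% decrease: 15733.075035 ÷ 0.46 ≈ 34,202.34 req/s.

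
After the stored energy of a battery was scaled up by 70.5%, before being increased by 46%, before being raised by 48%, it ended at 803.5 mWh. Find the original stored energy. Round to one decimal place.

218.1 mWh

The overall multiplier applied was 1.705 × 1.46 × 1.48 = 3.684164.
So the original stored energy was 803.5 ÷ 3.684164 ≈ 218.1 mWh.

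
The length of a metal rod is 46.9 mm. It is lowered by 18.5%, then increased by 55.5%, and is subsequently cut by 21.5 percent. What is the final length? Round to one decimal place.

46.7 mm

18.5% decrease: 46.9 × 0.815 = 38.2235.
After the 55.5% increase: 38.2235 × 1.555 = 59.4375425.
Apply the 21.5% decrease: 59.4375425 × 0.785 = 46.6584708625 ≈ 46.7.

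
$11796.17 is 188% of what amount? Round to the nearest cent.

$6274.56

$11796.17 ÷ 1.88 ≈ $6274.56.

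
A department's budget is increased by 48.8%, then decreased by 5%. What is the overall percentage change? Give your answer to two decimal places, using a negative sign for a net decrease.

The combined multiplier is 1.488 × 0.95 = 1.4136.
That corresponds to an increase of 41.36%.

41.36%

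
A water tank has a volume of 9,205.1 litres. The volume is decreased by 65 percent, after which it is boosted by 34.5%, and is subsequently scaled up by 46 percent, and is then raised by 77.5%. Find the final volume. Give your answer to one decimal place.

Each change multiplies by a factor: 0.35 × 1.345 × 1.46 × 1.775 = 1.219948625.
9,205.1 × 1.219948625 = 11229.7490879875 ≈ 11,229.7.

11,229.7 litres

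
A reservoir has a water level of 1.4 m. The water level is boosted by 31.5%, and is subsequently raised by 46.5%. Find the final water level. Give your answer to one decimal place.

2.7 m

After the 31.5% increase: 1.4 × 1.315 = 1.841.
Apply the 46.5% increase: 1.841 × 1.465 = 2.697065 ≈ 2.7.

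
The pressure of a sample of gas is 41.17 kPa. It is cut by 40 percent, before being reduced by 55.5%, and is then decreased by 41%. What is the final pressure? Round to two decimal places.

6.49 kPa

Each change multiplies by a factor: 0.6 × 0.445 × 0.59 = 0.15753.
41.17 × 0.15753 = 6.4855101 ≈ 6.49.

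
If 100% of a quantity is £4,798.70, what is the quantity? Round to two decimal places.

£4,798.70 ÷ 1 = £4,798.70.

£4,798.70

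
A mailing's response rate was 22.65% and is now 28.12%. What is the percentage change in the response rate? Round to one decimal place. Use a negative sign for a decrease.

The change is 28.12 − 22.65 = 5.47 percentage points.
Relative to the original 22.65%, that is 5.47 ÷ 22.65 ≈ 24.2%.

24.2%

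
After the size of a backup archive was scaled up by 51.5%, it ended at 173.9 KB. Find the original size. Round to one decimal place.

The overall multiplier applied was 1.515.
So the original size was 173.9 ÷ 1.515 ≈ 114.8 KB.

114.8 KB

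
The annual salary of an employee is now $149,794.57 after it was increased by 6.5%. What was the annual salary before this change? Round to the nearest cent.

$140,652.18

The overall multiplier applied was 1.065.
So the original annual salary was $149,794.57 ÷ 1.065 ≈ $140,652.18.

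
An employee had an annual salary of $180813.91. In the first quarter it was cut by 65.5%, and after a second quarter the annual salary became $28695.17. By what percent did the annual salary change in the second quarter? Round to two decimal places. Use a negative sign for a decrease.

-54.00%

After the first quarter: $180813.91 × 0.345 = $62380.79895.
Second-quarter multiplier: $28695.17 ÷ $62380.79895 ≈ 0.46.
That is a change of -54.00%.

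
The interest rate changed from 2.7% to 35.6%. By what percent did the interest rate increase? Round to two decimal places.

1218.52%

The change is 35.6 − 2.7 = 32.9 percentage points.
Relative to the original 2.7%, that is 32.9 ÷ 2.7 ≈ 1218.52%.
So the interest rate rose by 1218.52%.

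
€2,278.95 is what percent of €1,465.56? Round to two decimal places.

€2,278.95 ÷ €1,465.56 ≈ 155.50%.

155.50%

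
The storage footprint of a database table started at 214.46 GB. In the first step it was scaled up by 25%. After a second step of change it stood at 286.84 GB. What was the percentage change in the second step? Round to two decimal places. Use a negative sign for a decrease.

After the first step: 214.46 × 1.25 = 268.075.
Second-step multiplier: 286.84 ÷ 268.075 ≈ 1.069999.
That is a change of 7.00%.

7.00%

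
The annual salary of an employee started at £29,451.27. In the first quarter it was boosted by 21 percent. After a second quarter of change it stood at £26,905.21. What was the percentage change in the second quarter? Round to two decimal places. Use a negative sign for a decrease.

After the first quarter: £29,451.27 × 1.21 = £35636.0367.
Second-quarter multiplier: £26,905.21 ÷ £35636.0367 ≈ 0.755.
That is a change of -24.50%.

-24.50%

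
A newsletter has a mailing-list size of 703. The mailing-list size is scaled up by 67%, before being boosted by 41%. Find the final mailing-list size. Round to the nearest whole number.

1655

Each change multiplies by a factor: 1.67 × 1.41 = 2.3547.
703 × 2.3547 = 1655.3541 ≈ 1655.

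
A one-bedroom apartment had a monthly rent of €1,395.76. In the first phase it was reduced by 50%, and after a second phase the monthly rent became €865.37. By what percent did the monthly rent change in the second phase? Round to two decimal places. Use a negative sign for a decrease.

24.00%

After the first phase: €1,395.76 × 0.5 = €697.88.
Second-phase multiplier: €865.37 ÷ €697.88 ≈ 1.239998.
That is a change of 24.00%.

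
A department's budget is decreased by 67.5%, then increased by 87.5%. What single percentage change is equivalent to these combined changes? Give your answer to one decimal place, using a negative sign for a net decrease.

A 67.5% decrease multiplies by 0.325.
Then an 87.5% increase: 0.325 × 1.875 = 0.609375.
Overall factor 0.609375, i.e. -39.1%.

-39.1%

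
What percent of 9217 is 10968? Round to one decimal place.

10968 ÷ 9217 ≈ 119.0%.

119.0%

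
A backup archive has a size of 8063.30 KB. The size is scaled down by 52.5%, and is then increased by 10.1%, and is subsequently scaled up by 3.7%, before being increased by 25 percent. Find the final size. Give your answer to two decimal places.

5466.16 KB

Each change multiplies by a factor: 0.475 × 1.101 × 1.037 × 1.25 = 0.67790634375.
8063.30 × 0.67790634375 = 5466.162221559375 ≈ 5466.16.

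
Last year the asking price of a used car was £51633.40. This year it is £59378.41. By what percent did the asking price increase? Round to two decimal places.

15.00%

Change: £59378.41 − £51633.40 = £7745.01.
Relative to the original: £7745.01 ÷ £51633.40 = 15.00%.
So the asking price increased by 15.00%.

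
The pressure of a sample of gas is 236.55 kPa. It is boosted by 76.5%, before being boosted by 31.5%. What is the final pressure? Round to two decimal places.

After the 76.5% increase: 236.55 × 1.765 = 417.51075.
31.5% increase: 417.51075 × 1.315 = 549.02663625 ≈ 549.03.

549.03 kPa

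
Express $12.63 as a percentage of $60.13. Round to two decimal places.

21.00%

$12.63 ÷ $60.13 ≈ 21.00%.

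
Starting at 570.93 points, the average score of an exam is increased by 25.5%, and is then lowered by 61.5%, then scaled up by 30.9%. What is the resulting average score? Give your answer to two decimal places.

361.10 points

Each change multiplies by a factor: 1.255 × 0.385 × 1.309 = 0.632476075.
570.93 × 0.632476075 = 361.09956549975 ≈ 361.10.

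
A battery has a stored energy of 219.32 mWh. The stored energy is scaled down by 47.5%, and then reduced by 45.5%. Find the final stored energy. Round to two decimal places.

62.75 mWh

Apply the 47.5% decrease: 219.32 × 0.525 = 115.143.
Apply the 45.5% decrease: 115.143 × 0.545 = 62.752935 ≈ 62.75.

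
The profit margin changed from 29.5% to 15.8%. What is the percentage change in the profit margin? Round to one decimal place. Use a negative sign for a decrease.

The change is 15.8 − 29.5 = -13.7 percentage points.
Relative to the original 29.5%, that is -13.7 ÷ 29.5 ≈ -46.4%.

-46.4%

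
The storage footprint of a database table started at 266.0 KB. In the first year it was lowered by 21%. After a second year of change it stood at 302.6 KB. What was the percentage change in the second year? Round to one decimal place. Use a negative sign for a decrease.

After the first year: 266.0 × 0.79 = 210.14.
Second-year multiplier: 302.6 ÷ 210.14 ≈ 1.43999.
That is a change of 44.0%.

44.0%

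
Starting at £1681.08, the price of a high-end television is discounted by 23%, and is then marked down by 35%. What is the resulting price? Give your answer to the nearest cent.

Each change multiplies by a factor: 0.77 × 0.65 = 0.5005.
£1681.08 × 0.5005 = £841.38054 ≈ £841.38.

£841.38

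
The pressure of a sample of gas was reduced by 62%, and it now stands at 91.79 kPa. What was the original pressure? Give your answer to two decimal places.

The overall multiplier applied was 0.38.
So the original pressure was 91.79 ÷ 0.38 ≈ 241.55 kPa.

241.55 kPa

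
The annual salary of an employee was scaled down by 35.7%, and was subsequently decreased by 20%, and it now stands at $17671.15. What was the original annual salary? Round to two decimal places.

$34352.94

Undoing the 20% decrease: $17671.15 ÷ 0.8 = $22088.9375.
Undoing the 35.7% decrease: $22088.9375 ÷ 0.643 ≈ $34352.94.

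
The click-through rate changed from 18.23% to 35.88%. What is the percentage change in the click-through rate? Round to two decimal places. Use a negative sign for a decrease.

96.82%

The change is 35.88 − 18.23 = 17.65 percentage points.
Relative to the original 18.23%, that is 17.65 ÷ 18.23 ≈ 96.82%.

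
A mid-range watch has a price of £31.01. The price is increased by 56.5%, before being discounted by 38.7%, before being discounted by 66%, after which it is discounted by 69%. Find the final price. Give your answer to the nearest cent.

£3.14

Each change multiplies by a factor: 1.565 × 0.613 × 0.34 × 0.31 = 0.101114963.
£31.01 × 0.101114963 = £3.13557500263 ≈ £3.14.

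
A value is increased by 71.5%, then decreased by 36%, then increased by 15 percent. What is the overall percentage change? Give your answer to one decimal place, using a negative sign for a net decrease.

The combined multiplier is 1.715 × 0.64 × 1.15 = 1.26224.
That corresponds to an increase of 26.2%.

26.2%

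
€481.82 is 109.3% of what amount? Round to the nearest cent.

€481.82 ÷ 1.093 ≈ €440.82.

€440.82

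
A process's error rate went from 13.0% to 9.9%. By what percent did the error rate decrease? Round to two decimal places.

The change is 9.9 − 13.0 = -3.1 percentage points.
Relative to the original 13.0%, that is -3.1 ÷ 13.0 ≈ -23.85%.
So the error rate fell by 23.85%.

23.85%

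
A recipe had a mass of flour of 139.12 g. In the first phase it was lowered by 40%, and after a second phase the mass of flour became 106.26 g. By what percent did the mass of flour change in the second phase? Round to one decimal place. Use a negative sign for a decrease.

27.3%

After the first phase: 139.12 × 0.6 = 83.472.
Second-phase multiplier: 106.26 ÷ 83.472 ≈ 1.273.
That is a change of 27.3%.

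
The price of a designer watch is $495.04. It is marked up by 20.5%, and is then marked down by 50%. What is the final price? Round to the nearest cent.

Each change multiplies by a factor: 1.205 × 0.5 = 0.6025.
$495.04 × 0.6025 = $298.2616 ≈ $298.26.

$298.26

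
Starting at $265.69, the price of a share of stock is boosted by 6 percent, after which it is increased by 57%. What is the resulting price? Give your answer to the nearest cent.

$442.16

Each change multiplies by a factor: 1.06 × 1.57 = 1.6642.
$265.69 × 1.6642 = $442.161298 ≈ $442.16.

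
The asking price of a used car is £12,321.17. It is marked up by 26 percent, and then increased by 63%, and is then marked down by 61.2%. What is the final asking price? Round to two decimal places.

£9,818.42

After the 26% increase: £12,321.17 × 1.26 = £15524.6742.
63% increase: £15524.6742 × 1.63 = £25305.218946.
After the 61.2% decrease: £25305.218946 × 0.388 = £9818.424951048 ≈ £9,818.42.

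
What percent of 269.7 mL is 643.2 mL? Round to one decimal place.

643.2 mL ÷ 269.7 mL ≈ 238.5%.

238.5%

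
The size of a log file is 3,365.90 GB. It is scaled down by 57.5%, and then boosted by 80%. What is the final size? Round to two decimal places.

57.5% decrease: 3,365.90 × 0.425 = 1430.5075.
After the 80% increase: 1430.5075 × 1.8 = 2574.9135 ≈ 2,574.91.

2,574.91 GB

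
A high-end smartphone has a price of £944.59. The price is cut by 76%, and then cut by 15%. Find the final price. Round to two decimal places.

£192.70

Apply the 76% decrease: £944.59 × 0.24 = £226.7016.
After the 15% decrease: £226.7016 × 0.85 = £192.69636 ≈ £192.70.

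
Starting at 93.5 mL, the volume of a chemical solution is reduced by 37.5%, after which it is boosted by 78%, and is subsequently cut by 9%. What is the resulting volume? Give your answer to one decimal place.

Each change multiplies by a factor: 0.625 × 1.78 × 0.91 = 1.012375.
93.5 × 1.012375 = 94.6570625 ≈ 94.7.

94.7 mL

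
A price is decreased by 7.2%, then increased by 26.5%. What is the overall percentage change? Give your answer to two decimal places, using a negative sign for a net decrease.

The combined multiplier is 0.928 × 1.265 = 1.17392.
That corresponds to an increase of 17.39%.

17.39%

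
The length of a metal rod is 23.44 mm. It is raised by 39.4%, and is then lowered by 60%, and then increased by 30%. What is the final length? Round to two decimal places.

After the 39.4% increase: 23.44 × 1.394 = 32.67536.
60% decrease: 32.67536 × 0.4 = 13.070144.
30% increase: 13.070144 × 1.3 = 16.9911872 ≈ 16.99.

16.99 mm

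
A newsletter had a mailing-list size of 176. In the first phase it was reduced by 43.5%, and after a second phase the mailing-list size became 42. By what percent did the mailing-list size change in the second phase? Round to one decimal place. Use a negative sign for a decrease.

-57.8%

After the first phase: 176 × 0.565 = 99.44.
Second-phase multiplier: 42 ÷ 99.44 ≈ 0.42237.
That is a change of -57.8%.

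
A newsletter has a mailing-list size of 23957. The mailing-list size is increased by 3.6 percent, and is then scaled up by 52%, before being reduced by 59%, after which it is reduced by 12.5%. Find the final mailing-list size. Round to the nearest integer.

3.6% increase: 23957 × 1.036 = 24819.452.
After the 52% increase: 24819.452 × 1.52 = 37725.56704.
59% decrease: 37725.56704 × 0.41 = 15467.4824864.
After the 12.5% decrease: 15467.4824864 × 0.875 = 13534.0471756 ≈ 13534.

13534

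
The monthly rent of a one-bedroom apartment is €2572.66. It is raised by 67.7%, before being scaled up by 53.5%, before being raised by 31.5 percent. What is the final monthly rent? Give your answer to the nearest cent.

€8708.62

Apply the 67.7% increase: €2572.66 × 1.677 = €4314.35082.
After the 53.5% increase: €4314.35082 × 1.535 = €6622.5285087.
After the 31.5% increase: €6622.5285087 × 1.315 = €8708.6249889405 ≈ €8708.62.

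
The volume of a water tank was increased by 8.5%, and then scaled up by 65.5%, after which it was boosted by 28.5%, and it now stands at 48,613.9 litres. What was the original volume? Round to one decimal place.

21,068.3 litres

The overall multiplier applied was 1.085 × 1.655 × 1.285 = 2.307442375.
So the original volume was 48,613.9 ÷ 2.307442375 ≈ 21,068.3 litres.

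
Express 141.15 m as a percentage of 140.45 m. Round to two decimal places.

100.50%

141.15 m ÷ 140.45 m ≈ 100.50%.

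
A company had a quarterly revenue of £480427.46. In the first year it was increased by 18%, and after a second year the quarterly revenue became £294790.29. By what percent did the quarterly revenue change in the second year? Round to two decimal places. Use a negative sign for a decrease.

After the first year: £480427.46 × 1.18 = £566904.4028.
Second-year multiplier: £294790.29 ÷ £566904.4028 ≈ 0.52.
That is a change of -48.00%.

-48.00%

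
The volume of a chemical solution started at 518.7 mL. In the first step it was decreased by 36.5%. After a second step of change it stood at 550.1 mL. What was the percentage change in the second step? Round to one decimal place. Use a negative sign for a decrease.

67.0%

After the first step: 518.7 × 0.635 = 329.3745.
Second-step multiplier: 550.1 ÷ 329.3745 ≈ 1.67014.
That is a change of 67.0%.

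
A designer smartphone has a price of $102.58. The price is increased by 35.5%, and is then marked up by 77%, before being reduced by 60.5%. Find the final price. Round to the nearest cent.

After the 35.5% increase: $102.58 × 1.355 = $138.9959.
77% increase: $138.9959 × 1.77 = $246.022743.
60.5% decrease: $246.022743 × 0.395 = $97.178983485 ≈ $97.18.

$97.18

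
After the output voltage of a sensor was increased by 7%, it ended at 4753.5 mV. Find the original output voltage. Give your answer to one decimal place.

The overall multiplier applied was 1.07.
So the original output voltage was 4753.5 ÷ 1.07 ≈ 4442.5 mV.

4442.5 mV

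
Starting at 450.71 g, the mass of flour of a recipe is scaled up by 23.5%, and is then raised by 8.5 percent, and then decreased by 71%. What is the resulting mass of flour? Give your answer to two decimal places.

175.14 g

Each change multiplies by a factor: 1.235 × 1.085 × 0.29 = 0.38859275.
450.71 × 0.38859275 = 175.1426383525 ≈ 175.14.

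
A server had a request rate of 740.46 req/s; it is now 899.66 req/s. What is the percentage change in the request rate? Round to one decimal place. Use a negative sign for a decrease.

Change: 899.66 − 740.46 = 159.20.
Relative to the original: 159.20 ÷ 740.46 ≈ 21.5%.

21.5%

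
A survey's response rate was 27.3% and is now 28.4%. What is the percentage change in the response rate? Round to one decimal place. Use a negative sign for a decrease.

4.0%

The change is 28.4 − 27.3 = 1.1 percentage points.
Relative to the original 27.3%, that is 1.1 ÷ 27.3 ≈ 4.0%.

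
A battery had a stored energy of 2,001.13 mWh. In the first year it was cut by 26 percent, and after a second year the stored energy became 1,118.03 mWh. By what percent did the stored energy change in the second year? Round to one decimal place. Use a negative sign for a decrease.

-24.5%

After the first year: 2,001.13 × 0.74 = 1480.8362.
Second-year multiplier: 1,118.03 ÷ 1480.8362 ≈ 0.755.
That is a change of -24.5%.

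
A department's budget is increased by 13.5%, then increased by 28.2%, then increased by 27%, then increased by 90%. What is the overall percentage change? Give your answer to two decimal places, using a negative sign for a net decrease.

The combined multiplier is 1.135 × 1.282 × 1.27 × 1.9 = 3.51108391.
That corresponds to an increase of 251.11%.

251.11%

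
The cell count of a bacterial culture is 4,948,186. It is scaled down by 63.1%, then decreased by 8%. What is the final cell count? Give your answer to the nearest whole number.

63.1% decrease: 4,948,186 × 0.369 = 1825880.634.
Apply the 8% decrease: 1825880.634 × 0.92 = 1679810.18328 ≈ 1,679,810.

1,679,810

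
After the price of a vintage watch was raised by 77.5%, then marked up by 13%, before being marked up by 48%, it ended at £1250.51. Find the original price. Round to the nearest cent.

Undoing the 48% increase: £1250.51 ÷ 1.48 ≈ £844.939189.
Undoing the 13% increase: £844.939189 ÷ 1.13 ≈ £747.733796.
Undoing the 77.5% increase: £747.733796 ÷ 1.775 ≈ £421.26.

£421.26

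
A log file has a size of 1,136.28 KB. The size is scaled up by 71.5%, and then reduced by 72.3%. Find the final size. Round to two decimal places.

Each change multiplies by a factor: 1.715 × 0.277 = 0.475055.
1,136.28 × 0.475055 = 539.7954954 ≈ 539.80.

539.80 KB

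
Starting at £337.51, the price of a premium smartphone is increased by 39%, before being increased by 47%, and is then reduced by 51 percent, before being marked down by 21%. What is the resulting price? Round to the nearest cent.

£266.96

Apply the 39% increase: £337.51 × 1.39 = £469.1389.
After the 47% increase: £469.1389 × 1.47 = £689.634183.
After the 51% decrease: £689.634183 × 0.49 = £337.92074967.
Apply the 21% decrease: £337.92074967 × 0.79 = £266.9573922393 ≈ £266.96.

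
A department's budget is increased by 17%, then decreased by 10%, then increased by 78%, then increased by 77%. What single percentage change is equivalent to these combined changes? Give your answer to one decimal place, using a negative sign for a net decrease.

231.8%

The combined multiplier is 1.17 × 0.9 × 1.78 × 1.77 = 3.3175818.
That corresponds to an increase of 231.8%.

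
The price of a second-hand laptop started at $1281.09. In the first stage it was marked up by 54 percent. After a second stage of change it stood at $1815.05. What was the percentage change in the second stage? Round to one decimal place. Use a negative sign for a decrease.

After the first stage: $1281.09 × 1.54 = $1972.8786.
Second-stage multiplier: $1815.05 ÷ $1972.8786 ≈ 0.92.
That is a change of -8.0%.

-8.0%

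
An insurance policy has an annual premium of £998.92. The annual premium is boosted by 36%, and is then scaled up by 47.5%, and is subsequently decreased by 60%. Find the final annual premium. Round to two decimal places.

£801.53

Each change multiplies by a factor: 1.36 × 1.475 × 0.4 = 0.8024.
£998.92 × 0.8024 = £801.533408 ≈ £801.53.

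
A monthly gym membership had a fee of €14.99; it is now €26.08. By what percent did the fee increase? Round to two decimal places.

73.98%

Change: €26.08 − €14.99 = €11.09.
Relative to the original: €11.09 ÷ €14.99 ≈ 73.98%.
So the fee increased by 73.98%.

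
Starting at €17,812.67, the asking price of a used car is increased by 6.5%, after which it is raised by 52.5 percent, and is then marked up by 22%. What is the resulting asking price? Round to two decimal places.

Each change multiplies by a factor: 1.065 × 1.525 × 1.22 = 1.9814325.
€17,812.67 × 1.9814325 = €35294.603249775 ≈ €35,294.60.

€35,294.60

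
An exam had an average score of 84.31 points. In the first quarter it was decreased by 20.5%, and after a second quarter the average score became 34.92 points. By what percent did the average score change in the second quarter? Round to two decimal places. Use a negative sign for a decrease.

After the first quarter: 84.31 × 0.795 = 67.02645.
Second-quarter multiplier: 34.92 ÷ 67.02645 ≈ 0.520988.
That is a change of -47.90%.

-47.90%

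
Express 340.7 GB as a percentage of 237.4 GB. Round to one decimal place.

340.7 GB ÷ 237.4 GB ≈ 143.5%.

143.5%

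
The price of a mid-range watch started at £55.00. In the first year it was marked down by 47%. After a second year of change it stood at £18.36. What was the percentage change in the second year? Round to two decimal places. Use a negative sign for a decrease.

After the first year: £55.00 × 0.53 = £29.15.
Second-year multiplier: £18.36 ÷ £29.15 ≈ 0.629846.
That is a change of -37.02%.

-37.02%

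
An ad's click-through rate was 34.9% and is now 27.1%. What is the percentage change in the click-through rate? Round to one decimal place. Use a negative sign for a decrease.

-22.3%

The change is 27.1 − 34.9 = -7.8 percentage points.
Relative to the original 34.9%, that is -7.8 ÷ 34.9 ≈ -22.3%.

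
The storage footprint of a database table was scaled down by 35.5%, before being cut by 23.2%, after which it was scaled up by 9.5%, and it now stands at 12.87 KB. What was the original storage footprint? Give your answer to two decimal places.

The overall multiplier applied was 0.645 × 0.768 × 1.095 = 0.5424192.
So the original storage footprint was 12.87 ÷ 0.5424192 ≈ 23.73 KB.

23.73 KB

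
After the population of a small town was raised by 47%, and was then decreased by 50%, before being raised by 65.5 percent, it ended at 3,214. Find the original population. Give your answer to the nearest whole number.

Undoing the 65.5% increase: 3,214 ÷ 1.655 ≈ 1941.993958.
Undoing the 50% decrease: 1941.993958 ÷ 0.5 = 3883.987916.
Undoing the 47% increase: 3883.987916 ÷ 1.47 ≈ 2,642.

2,642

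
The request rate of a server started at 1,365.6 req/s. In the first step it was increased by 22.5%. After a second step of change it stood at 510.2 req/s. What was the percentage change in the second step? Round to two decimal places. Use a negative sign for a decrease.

After the first step: 1,365.6 × 1.225 = 1672.86.
Second-step multiplier: 510.2 ÷ 1672.86 ≈ 0.304987.
That is a change of -69.50%.

-69.50%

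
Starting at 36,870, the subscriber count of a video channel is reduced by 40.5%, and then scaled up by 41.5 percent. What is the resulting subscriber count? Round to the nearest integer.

31,042

Each change multiplies by a factor: 0.595 × 1.415 = 0.841925.
36,870 × 0.841925 = 31041.77475 ≈ 31,042.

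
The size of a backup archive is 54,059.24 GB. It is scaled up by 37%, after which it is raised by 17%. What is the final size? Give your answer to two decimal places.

86,651.56 GB

Apply the 37% increase: 54,059.24 × 1.37 = 74061.1588.
Apply the 17% increase: 74061.1588 × 1.17 = 86651.555796 ≈ 86,651.56.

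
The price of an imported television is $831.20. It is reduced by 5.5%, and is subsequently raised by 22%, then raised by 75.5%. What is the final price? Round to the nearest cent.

$1681.80

Each change multiplies by a factor: 0.945 × 1.22 × 1.755 = 2.0233395.
$831.20 × 2.0233395 = $1681.7997924 ≈ $1681.80.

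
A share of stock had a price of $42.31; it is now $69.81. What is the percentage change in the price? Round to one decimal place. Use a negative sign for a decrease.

Change: $69.81 − $42.31 = $27.50.
Relative to the original: $27.50 ÷ $42.31 ≈ 65.0%.

65.0%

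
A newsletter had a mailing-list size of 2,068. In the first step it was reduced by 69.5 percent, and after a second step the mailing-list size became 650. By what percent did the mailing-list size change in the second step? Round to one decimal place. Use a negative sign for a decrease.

3.1%

After the first step: 2,068 × 0.305 = 630.74.
Second-step multiplier: 650 ÷ 630.74 ≈ 1.03054.
That is a change of 3.1%.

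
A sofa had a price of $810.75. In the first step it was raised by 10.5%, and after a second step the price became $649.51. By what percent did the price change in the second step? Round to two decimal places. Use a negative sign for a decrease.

-27.50%

After the first step: $810.75 × 1.105 = $895.87875.
Second-step multiplier: $649.51 ÷ $895.87875 ≈ 0.724998.
That is a change of -27.50%.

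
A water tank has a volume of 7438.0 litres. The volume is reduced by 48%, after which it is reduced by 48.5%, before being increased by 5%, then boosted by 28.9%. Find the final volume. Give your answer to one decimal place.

Each change multiplies by a factor: 0.52 × 0.515 × 1.05 × 1.289 = 0.36245391.
7438.0 × 0.36245391 = 2695.93218258 ≈ 2695.9.

2695.9 litres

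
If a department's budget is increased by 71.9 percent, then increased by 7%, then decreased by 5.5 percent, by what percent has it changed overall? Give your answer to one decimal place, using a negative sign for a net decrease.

The combined multiplier is 1.719 × 1.07 × 0.945 = 1.73816685.
That corresponds to an increase of 73.8%.

73.8%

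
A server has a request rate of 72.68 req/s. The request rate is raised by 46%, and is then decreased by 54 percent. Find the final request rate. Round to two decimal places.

After the 46% increase: 72.68 × 1.46 = 106.1128.
After the 54% decrease: 106.1128 × 0.46 = 48.811888 ≈ 48.81.

48.81 req/s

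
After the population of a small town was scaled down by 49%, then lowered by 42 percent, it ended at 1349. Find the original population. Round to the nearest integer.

4561

Undoing the 42% decrease: 1349 ÷ 0.58 ≈ 2325.862069.
Undoing the 49% decrease: 2325.862069 ÷ 0.51 ≈ 4561.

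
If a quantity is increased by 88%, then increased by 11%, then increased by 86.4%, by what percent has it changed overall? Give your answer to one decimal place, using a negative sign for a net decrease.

An 88% increase multiplies by 1.88.
Then an 11% increase: 1.88 × 1.11 = 2.0868.
Then an 86.4% increase: 2.0868 × 1.864 = 3.8897952.
Overall factor 3.8897952, i.e. 289.0%.

289.0%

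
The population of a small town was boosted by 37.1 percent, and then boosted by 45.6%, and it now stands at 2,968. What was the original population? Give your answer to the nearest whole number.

Undoing the 45.6% increase: 2,968 ÷ 1.456 ≈ 2038.461538.
Undoing the 37.1% increase: 2038.461538 ÷ 1.371 ≈ 1,487.

1,487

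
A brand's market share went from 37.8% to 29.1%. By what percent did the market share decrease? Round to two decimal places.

23.02%

The change is 29.1 − 37.8 = -8.7 percentage points.
Relative to the original 37.8%, that is -8.7 ÷ 37.8 ≈ -23.02%.
So the market share fell by 23.02%.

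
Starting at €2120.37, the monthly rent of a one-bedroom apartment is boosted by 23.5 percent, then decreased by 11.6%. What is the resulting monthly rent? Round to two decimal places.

Each change multiplies by a factor: 1.235 × 0.884 = 1.09174.
€2120.37 × 1.09174 = €2314.8927438 ≈ €2314.89.

€2314.89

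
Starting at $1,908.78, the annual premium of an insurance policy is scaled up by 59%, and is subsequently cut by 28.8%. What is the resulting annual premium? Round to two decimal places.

Each change multiplies by a factor: 1.59 × 0.712 = 1.13208.
$1,908.78 × 1.13208 = $2160.8916624 ≈ $2,160.89.

$2,160.89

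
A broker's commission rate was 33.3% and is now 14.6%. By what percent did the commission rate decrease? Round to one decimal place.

56.2%

The change is 14.6 − 33.3 = -18.7 percentage points.
Relative to the original 33.3%, that is -18.7 ÷ 33.3 ≈ -56.2%.
So the commission rate fell by 56.2%.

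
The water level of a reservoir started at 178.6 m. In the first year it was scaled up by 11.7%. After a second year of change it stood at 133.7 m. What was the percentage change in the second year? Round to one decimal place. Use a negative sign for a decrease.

-33.0%

After the first year: 178.6 × 1.117 = 199.4962.
Second-year multiplier: 133.7 ÷ 199.4962 ≈ 0.67019.
That is a change of -33.0%.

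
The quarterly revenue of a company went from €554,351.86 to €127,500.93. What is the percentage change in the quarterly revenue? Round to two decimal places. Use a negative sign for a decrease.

-77.00%

Change: €127,500.93 − €554,351.86 = -€426,850.93.
Relative to the original: -€426,850.93 ÷ €554,351.86 ≈ -77.00%.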